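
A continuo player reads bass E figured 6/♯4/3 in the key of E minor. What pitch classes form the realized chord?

A third above E in this key is G.
A fourth above E in this key is A, raised to A# by the sharp.
A sixth above E in this key is C.

E, G, A#, C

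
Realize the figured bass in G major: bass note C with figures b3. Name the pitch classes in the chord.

The written figures b3 are shorthand for 5/3: the 5 is implied.
A third above C in this key is E, lowered to Eb by the flat.
A fifth above C in this key is G.
Together with the bass C, this spells C minor in root position.

C, Eb, G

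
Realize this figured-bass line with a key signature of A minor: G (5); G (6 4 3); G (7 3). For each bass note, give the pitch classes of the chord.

G, B, D | G, B, C, E | G, B, D, F

G (5/3): G, B, D.
G (6/4/3): G, B, C, E.
G (7/5/3): G, B, D, F.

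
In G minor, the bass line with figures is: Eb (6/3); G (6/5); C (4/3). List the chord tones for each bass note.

Eb (6/3): Eb, G, C.
G (6/5/3): G, Bb, D, Eb.
C (6/4/3): C, Eb, F, A.

Eb, G, C | G, Bb, D, Eb | C, Eb, F, A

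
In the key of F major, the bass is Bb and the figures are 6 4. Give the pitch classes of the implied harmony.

A fourth above Bb in this key is E.
A sixth above Bb in this key is G.
Together with the bass Bb, this spells E diminished in second inversion.

Bb, E, G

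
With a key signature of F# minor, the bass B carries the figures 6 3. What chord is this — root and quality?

G# diminished

The figures 6 3 indicate a triad in first inversion.
In first inversion the root lies a sixth above the bass: a sixth above B in F# minor is G#.
The chord tones are B, D, G#, giving G# diminished.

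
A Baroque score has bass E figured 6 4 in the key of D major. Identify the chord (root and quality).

The figures 6 4 indicate a triad in second inversion.
In second inversion the root lies a fourth above the bass: a fourth above E in D major is A.
The chord tones are E, A, C#, giving A major.

A major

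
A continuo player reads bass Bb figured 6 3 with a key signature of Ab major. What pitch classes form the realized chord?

A third above Bb in this key is Db.
A sixth above Bb in this key is G.
Together with the bass Bb, this spells G diminished in first inversion.

Bb, Db, G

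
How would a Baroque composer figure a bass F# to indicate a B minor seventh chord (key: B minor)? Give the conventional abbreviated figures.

F# is the fifth of B minor seventh, so the chord is in second inversion.
A seventh chord in second inversion is figured 6/4/3, conventionally abbreviated 4/3.

4/3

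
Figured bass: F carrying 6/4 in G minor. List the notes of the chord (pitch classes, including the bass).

A fourth above F in this key is Bb.
A sixth above F in this key is D.
Together with the bass F, this spells Bb major in second inversion.

F, Bb, D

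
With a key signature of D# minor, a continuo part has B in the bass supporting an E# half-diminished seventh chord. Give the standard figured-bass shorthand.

4/3

B is the fifth of E# half-diminished seventh, so the chord is in second inversion.
A seventh chord in second inversion is figured 6/4/3, conventionally abbreviated 4/3.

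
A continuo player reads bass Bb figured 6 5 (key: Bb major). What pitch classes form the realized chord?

The written figures 6 5 are shorthand for 6/5/3: the 3 is implied.
A third above Bb in this key is D.
A fifth above Bb in this key is F.
A sixth above Bb in this key is G.
Together with the bass Bb, this spells G minor seventh in first inversion.

Bb, D, F, G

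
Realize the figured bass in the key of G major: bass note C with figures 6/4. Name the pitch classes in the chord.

C, F#, A

A fourth above C in this key is F#.
A sixth above C in this key is A.
Together with the bass C, this spells F# diminished in second inversion.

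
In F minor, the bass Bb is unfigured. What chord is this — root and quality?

An unfigured bass indicates a triad in root position.
In root position the bass is the root, so the root is Bb.
The chord tones are Bb, Db, F, giving Bb minor.

Bb minor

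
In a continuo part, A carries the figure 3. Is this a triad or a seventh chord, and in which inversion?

3 is shorthand for 5/3.
Intervals of 5/3 above the bass form a triad; the bass is the root, so this is root position.

triad, root position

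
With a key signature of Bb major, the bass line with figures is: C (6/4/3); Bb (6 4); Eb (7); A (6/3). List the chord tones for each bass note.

C (6/4/3): C, Eb, F, A.
Bb (6/4): Bb, Eb, G.
Eb (7/5/3): Eb, G, Bb, D.
A (6/3): A, C, F.

C, Eb, F, A | Bb, Eb, G | Eb, G, Bb, D | A, C, F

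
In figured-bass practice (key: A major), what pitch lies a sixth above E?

Counting 5 letter steps above E lands on C; in A major, that letter is C#.

C#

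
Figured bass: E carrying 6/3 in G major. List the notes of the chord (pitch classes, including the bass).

E, G, C

A third above E in this key is G.
A sixth above E in this key is C.
Together with the bass E, this spells C major in first inversion.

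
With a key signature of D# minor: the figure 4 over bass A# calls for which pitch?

D#

Counting 3 letter steps above A# lands on D; in D# minor, that letter is D#.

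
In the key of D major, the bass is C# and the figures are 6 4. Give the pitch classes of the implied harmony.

A fourth above C# in this key is F#.
A sixth above C# in this key is A.
Together with the bass C#, this spells F# minor in second inversion.

C#, F#, A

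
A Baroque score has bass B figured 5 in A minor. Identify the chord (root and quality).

B diminished

The figures 5 indicate a triad in root position.
In root position the bass is the root, so the root is B.
The chord tones are B, D, F, giving B diminished.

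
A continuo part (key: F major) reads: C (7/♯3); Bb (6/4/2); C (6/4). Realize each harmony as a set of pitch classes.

C (7/5/#3): C, E#, G, Bb.
Bb (6/4/2): Bb, C, E, G.
C (6/4): C, F, A.

C, E#, G, Bb | Bb, C, E, G | C, F, A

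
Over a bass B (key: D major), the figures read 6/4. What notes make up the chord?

B, E, G

A fourth above B in this key is E.
A sixth above B in this key is G.
Together with the bass B, this spells E minor in second inversion.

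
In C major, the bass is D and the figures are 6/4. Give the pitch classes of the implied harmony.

D, G, B

A fourth above D in this key is G.
A sixth above D in this key is B.
Together with the bass D, this spells G major in second inversion.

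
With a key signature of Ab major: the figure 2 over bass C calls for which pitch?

Counting 1 letter step above C lands on D; in Ab major, that letter is Db.

Db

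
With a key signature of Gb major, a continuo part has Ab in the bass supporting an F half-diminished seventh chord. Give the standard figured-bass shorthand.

6/5

Ab is the third of F half-diminished seventh, so the chord is in first inversion.
A seventh chord in first inversion is figured 6/5/3, conventionally abbreviated 6/5.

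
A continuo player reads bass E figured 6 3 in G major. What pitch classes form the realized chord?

E, G, C

A third above E in this key is G.
A sixth above E in this key is C.
Together with the bass E, this spells C major in first inversion.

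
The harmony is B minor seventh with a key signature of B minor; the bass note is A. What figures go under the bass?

4/2

A is the seventh of B minor seventh, so the chord is in third inversion.
A seventh chord in third inversion is figured 6/4/2, conventionally abbreviated 4/2.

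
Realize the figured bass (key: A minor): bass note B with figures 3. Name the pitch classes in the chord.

B, D, F

The written figures 3 are shorthand for 5/3: the 5 is implied.
A third above B in this key is D.
A fifth above B in this key is F.
Together with the bass B, this spells B diminished in root position.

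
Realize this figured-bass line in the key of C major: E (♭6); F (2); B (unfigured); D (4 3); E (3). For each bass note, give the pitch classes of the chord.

E, G, Cb | F, G, B, D | B, D, F | D, F, G, B | E, G, B

E (b6/3): E, G, Cb.
F (6/4/2): F, G, B, D.
B (5/3): B, D, F.
D (6/4/3): D, F, G, B.
E (5/3): E, G, B.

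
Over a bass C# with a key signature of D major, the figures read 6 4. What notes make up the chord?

A fourth above C# in this key is F#.
A sixth above C# in this key is A.
Together with the bass C#, this spells F# minor in second inversion.

C#, F#, A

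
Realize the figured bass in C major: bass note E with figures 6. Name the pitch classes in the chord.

E, G, C

The written figures 6 are shorthand for 6/3: the 3 is implied.
A third above E in this key is G.
A sixth above E in this key is C.
Together with the bass E, this spells C major in first inversion.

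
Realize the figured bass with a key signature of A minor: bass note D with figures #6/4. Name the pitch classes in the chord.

D, G, B#

A fourth above D in this key is G.
A sixth above D in this key is B, raised to B# by the sharp.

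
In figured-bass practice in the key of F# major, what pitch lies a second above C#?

D#

Counting 1 letter step above C# lands on D; in F# major, that letter is D#.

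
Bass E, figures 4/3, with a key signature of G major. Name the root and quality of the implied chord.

The figures 4/3 indicate a seventh chord in second inversion.
In second inversion the root lies a fourth above the bass: a fourth above E in G major is A.
The chord tones are E, G, A, C, giving A minor seventh.

A minor seventh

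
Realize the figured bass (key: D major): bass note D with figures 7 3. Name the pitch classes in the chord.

The written figures 7 3 are shorthand for 7/5/3: the 5 is implied.
A third above D in this key is F#.
A fifth above D in this key is A.
A seventh above D in this key is C#.
Together with the bass D, this spells D major seventh in root position.

D, F#, A, C#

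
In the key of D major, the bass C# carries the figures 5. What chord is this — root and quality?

C# diminished

The figures 5 indicate a triad in root position.
In root position the bass is the root, so the root is C#.
The chord tones are C#, E, G, giving C# diminished.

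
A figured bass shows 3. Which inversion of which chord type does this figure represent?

3 is shorthand for 5/3.
Intervals of 5/3 above the bass form a triad; the bass is the root, so this is root position.

triad, root position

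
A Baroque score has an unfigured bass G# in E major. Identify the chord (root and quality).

An unfigured bass indicates a triad in root position.
In root position the bass is the root, so the root is G#.
The chord tones are G#, B, D#, giving G# minor.

G# minor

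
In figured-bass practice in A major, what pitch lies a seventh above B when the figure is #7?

A#

Counting 6 letter steps above B lands on A; in A major, that letter is A.
The #7 figure raises it a semitone, giving A#.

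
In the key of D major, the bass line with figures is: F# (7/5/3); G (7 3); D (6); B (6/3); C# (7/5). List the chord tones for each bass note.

F#, A, C#, E | G, B, D, F# | D, F#, B | B, D, G | C#, E, G, B

F# (7/5/3): F#, A, C#, E.
G (7/5/3): G, B, D, F#.
D (6/3): D, F#, B.
B (6/3): B, D, G.
C# (7/5/3): C#, E, G, B.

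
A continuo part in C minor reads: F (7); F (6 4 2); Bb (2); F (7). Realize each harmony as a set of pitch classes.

F (7/5/3): F, Ab, C, Eb.
F (6/4/2): F, G, Bb, D.
Bb (6/4/2): Bb, C, Eb, G.
F (7/5/3): F, Ab, C, Eb.

F, Ab, C, Eb | F, G, Bb, D | Bb, C, Eb, G | F, Ab, C, Eb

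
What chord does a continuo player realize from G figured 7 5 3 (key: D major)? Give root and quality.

The figures 7 5 3 indicate a seventh chord in root position.
In root position the bass is the root, so the root is G.
The chord tones are G, B, D, F#, giving G major seventh.

G major seventh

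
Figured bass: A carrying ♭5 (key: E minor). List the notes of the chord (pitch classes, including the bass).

A, C, Eb

The written figures ♭5 are shorthand for 5/3: the 3 is implied.
A third above A in this key is C.
A fifth above A in this key is E, lowered to Eb by the flat.
Together with the bass A, this spells A diminished in root position.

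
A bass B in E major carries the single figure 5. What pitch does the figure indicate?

F#

Counting 4 letter steps above B lands on F; in E major, that letter is F#.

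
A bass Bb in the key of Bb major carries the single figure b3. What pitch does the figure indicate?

Db

Counting 2 letter steps above Bb lands on D; in Bb major, that letter is D.
The b3 figure lowers it a semitone, giving Db.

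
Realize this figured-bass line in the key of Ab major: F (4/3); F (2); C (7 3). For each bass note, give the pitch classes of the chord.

F, Ab, Bb, Db | F, G, Bb, Db | C, Eb, G, Bb

F (6/4/3): F, Ab, Bb, Db.
F (6/4/2): F, G, Bb, Db.
C (7/5/3): C, Eb, G, Bb.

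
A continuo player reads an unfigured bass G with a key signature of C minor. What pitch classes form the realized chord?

An unfigured bass implies 5/3.
A third above G in this key is Bb.
A fifth above G in this key is D.
Together with the bass G, this spells G minor in root position.

G, Bb, D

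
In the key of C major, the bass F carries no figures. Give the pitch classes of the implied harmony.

F, A, C

An unfigured bass implies 5/3.
A third above F in this key is A.
A fifth above F in this key is C.
Together with the bass F, this spells F major in root position.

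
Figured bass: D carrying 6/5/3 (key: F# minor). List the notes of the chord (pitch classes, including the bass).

A third above D in this key is F#.
A fifth above D in this key is A.
A sixth above D in this key is B.
Together with the bass D, this spells B minor seventh in first inversion.

D, F#, A, B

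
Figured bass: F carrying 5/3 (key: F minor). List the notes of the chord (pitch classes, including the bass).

F, Ab, C

A third above F in this key is Ab.
A fifth above F in this key is C.
Together with the bass F, this spells F minor in root position.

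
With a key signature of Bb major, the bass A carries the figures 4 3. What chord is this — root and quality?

The figures 4 3 indicate a seventh chord in second inversion.
In second inversion the root lies a fourth above the bass: a fourth above A in Bb major is D.
The chord tones are A, C, D, F, giving D minor seventh.

D minor seventh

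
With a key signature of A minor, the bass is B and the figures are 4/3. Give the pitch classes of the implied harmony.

The written figures 4/3 are shorthand for 6/4/3: the 6 is implied.
A third above B in this key is D.
A fourth above B in this key is E.
A sixth above B in this key is G.
Together with the bass B, this spells E minor seventh in second inversion.

B, D, E, G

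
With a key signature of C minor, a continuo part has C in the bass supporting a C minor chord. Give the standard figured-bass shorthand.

C is the root of C minor, so the chord is in root position.
A triad in root position is figured 5/3, conventionally abbreviated (no figures — root-position triad).

no figures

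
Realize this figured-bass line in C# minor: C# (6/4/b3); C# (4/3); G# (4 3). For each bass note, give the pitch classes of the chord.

C#, Eb, F#, A | C#, E, F#, A | G#, B, C#, E

C# (6/4/b3): C#, Eb, F#, A.
C# (6/4/3): C#, E, F#, A.
G# (6/4/3): G#, B, C#, E.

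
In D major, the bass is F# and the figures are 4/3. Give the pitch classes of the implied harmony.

The written figures 4/3 are shorthand for 6/4/3: the 6 is implied.
A third above F# in this key is A.
A fourth above F# in this key is B.
A sixth above F# in this key is D.
Together with the bass F#, this spells B minor seventh in second inversion.

F#, A, B, D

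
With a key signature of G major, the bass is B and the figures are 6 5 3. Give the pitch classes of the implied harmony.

A third above B in this key is D.
A fifth above B in this key is F#.
A sixth above B in this key is G.
Together with the bass B, this spells G major seventh in first inversion.

B, D, F#, G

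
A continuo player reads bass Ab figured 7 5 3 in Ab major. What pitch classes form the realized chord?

A third above Ab in this key is C.
A fifth above Ab in this key is Eb.
A seventh above Ab in this key is G.
Together with the bass Ab, this spells Ab major seventh in root position.

Ab, C, Eb, G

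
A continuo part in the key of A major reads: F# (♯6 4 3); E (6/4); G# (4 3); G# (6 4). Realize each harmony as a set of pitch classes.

F#, A, B, D# | E, A, C# | G#, B, C#, E | G#, C#, E

F# (#6/4/3): F#, A, B, D#.
E (6/4): E, A, C#.
G# (6/4/3): G#, B, C#, E.
G# (6/4): G#, C#, E.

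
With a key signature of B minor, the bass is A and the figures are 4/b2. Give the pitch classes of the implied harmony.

The written figures 4/b2 are shorthand for 6/4/2: the 6 is implied.
A second above A in this key is B, lowered to Bb by the flat.
A fourth above A in this key is D.
A sixth above A in this key is F#.
Together with the bass A, this spells Bb augmented major seventh in third inversion.

A, Bb, D, F#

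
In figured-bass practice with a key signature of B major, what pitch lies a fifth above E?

Counting 4 letter steps above E lands on B; in B major, that letter is B.

B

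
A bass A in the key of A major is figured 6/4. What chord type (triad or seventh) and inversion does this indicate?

Intervals of 6/4 above the bass form a triad; the bass is the fifth, so this is second inversion.

triad, second inversion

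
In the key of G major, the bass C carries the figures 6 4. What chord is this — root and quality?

F# diminished

The figures 6 4 indicate a triad in second inversion.
In second inversion the root lies a fourth above the bass: a fourth above C in G major is F#.
The chord tones are C, F#, A, giving F# diminished.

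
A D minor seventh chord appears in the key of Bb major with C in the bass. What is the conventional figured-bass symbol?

4/2

C is the seventh of D minor seventh, so the chord is in third inversion.
A seventh chord in third inversion is figured 6/4/2, conventionally abbreviated 4/2.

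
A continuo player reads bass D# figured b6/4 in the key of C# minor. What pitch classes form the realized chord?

A fourth above D# in this key is G#.
A sixth above D# in this key is B, lowered to Bb by the flat.

D#, G#, Bb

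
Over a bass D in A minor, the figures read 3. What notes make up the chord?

D, F, A

The written figures 3 are shorthand for 5/3: the 5 is implied.
A third above D in this key is F.
A fifth above D in this key is A.
Together with the bass D, this spells D minor in root position.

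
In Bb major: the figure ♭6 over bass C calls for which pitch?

Ab

Counting 5 letter steps above C lands on A; in Bb major, that letter is A.
The b6 figure lowers it a semitone, giving Ab.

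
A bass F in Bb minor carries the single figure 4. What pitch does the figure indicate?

Counting 3 letter steps above F lands on B; in Bb minor, that letter is Bb.

Bb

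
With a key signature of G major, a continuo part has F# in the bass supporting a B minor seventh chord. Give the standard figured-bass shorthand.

F# is the fifth of B minor seventh, so the chord is in second inversion.
A seventh chord in second inversion is figured 6/4/3, conventionally abbreviated 4/3.

4/3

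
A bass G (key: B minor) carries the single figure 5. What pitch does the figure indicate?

Counting 4 letter steps above G lands on D; in B minor, that letter is D.

D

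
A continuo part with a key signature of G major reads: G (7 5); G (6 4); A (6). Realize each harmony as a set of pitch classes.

G (7/5/3): G, B, D, F#.
G (6/4): G, C, E.
A (6/3): A, C, F#.

G, B, D, F# | G, C, E | A, C, F#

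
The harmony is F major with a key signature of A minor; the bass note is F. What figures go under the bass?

F is the root of F major, so the chord is in root position.
A triad in root position is figured 5/3, conventionally abbreviated (no figures — root-position triad).

no figures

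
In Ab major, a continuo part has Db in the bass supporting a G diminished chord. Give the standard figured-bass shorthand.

6/4

Db is the fifth of G diminished, so the chord is in second inversion.
A triad in second inversion is figured 6/4, conventionally abbreviated 6/4.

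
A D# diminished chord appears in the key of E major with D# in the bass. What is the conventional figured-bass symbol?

D# is the root of D# diminished, so the chord is in root position.
A triad in root position is figured 5/3, conventionally abbreviated (no figures — root-position triad).

no figures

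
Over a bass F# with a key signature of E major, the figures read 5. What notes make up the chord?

F#, A, C#

The written figures 5 are shorthand for 5/3: the 3 is implied.
A third above F# in this key is A.
A fifth above F# in this key is C#.
Together with the bass F#, this spells F# minor in root position.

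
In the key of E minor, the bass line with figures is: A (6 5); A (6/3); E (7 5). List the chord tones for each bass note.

A (6/5/3): A, C, E, F#.
A (6/3): A, C, F#.
E (7/5/3): E, G, B, D.

A, C, E, F# | A, C, F# | E, G, B, D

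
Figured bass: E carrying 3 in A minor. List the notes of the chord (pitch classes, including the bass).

E, G, B

The written figures 3 are shorthand for 5/3: the 5 is implied.
A third above E in this key is G.
A fifth above E in this key is B.
Together with the bass E, this spells E minor in root position.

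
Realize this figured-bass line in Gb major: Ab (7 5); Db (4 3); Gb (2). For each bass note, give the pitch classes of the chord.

Ab, Cb, Eb, Gb | Db, F, Gb, Bb | Gb, Ab, Cb, Eb

Ab (7/5/3): Ab, Cb, Eb, Gb.
Db (6/4/3): Db, F, Gb, Bb.
Gb (6/4/2): Gb, Ab, Cb, Eb.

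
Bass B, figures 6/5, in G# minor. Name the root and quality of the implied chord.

G# minor seventh

The figures 6/5 indicate a seventh chord in first inversion.
In first inversion the root lies a sixth above the bass: a sixth above B in G# minor is G#.
The chord tones are B, D#, F#, G#, giving G# minor seventh.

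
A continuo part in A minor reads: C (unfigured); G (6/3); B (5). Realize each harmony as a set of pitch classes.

C (5/3): C, E, G.
G (6/3): G, B, E.
B (5/3): B, D, F.

C, E, G | G, B, E | B, D, F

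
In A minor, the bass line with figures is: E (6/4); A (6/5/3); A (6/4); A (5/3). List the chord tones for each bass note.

E, A, C | A, C, E, F | A, D, F | A, C, E

E (6/4): E, A, C.
A (6/5/3): A, C, E, F.
A (6/4): A, D, F.
A (5/3): A, C, E.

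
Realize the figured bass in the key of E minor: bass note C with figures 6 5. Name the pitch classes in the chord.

The written figures 6 5 are shorthand for 6/5/3: the 3 is implied.
A third above C in this key is E.
A fifth above C in this key is G.
A sixth above C in this key is A.
Together with the bass C, this spells A minor seventh in first inversion.

C, E, G, A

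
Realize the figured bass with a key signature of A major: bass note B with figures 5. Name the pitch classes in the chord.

The written figures 5 are shorthand for 5/3: the 3 is implied.
A third above B in this key is D.
A fifth above B in this key is F#.
Together with the bass B, this spells B minor in root position.

B, D, F#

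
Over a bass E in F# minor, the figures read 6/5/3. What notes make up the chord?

E, G#, B, C#

A third above E in this key is G#.
A fifth above E in this key is B.
A sixth above E in this key is C#.
Together with the bass E, this spells C# minor seventh in first inversion.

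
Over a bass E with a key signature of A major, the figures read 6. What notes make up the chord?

E, G#, C#

The written figures 6 are shorthand for 6/3: the 3 is implied.
A third above E in this key is G#.
A sixth above E in this key is C#.
Together with the bass E, this spells C# minor in first inversion.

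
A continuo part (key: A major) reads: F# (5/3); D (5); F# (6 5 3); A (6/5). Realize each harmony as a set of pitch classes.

F# (5/3): F#, A, C#.
D (5/3): D, F#, A.
F# (6/5/3): F#, A, C#, D.
A (6/5/3): A, C#, E, F#.

F#, A, C# | D, F#, A | F#, A, C#, D | A, C#, E, F#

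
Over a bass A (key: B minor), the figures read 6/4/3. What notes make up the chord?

A, C#, D, F#

A third above A in this key is C#.
A fourth above A in this key is D.
A sixth above A in this key is F#.
Together with the bass A, this spells D major seventh in second inversion.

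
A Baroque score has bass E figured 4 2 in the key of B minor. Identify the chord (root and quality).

The figures 4 2 indicate a seventh chord in third inversion.
In third inversion the root lies a second above the bass: a second above E in B minor is F#.
The chord tones are E, F#, A, C#, giving F# minor seventh.

F# minor seventh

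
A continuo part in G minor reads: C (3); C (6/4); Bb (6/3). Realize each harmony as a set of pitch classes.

C, Eb, G | C, F, A | Bb, D, G

C (5/3): C, Eb, G.
C (6/4): C, F, A.
Bb (6/3): Bb, D, G.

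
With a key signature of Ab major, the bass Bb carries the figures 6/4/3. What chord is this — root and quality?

The figures 6/4/3 indicate a seventh chord in second inversion.
In second inversion the root lies a fourth above the bass: a fourth above Bb in Ab major is Eb.
The chord tones are Bb, Db, Eb, G, giving Eb dominant seventh.

Eb dominant seventh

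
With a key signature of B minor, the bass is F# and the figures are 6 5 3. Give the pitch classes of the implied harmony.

F#, A, C#, D

A third above F# in this key is A.
A fifth above F# in this key is C#.
A sixth above F# in this key is D.
Together with the bass F#, this spells D major seventh in first inversion.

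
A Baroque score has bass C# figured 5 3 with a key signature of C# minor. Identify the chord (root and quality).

C# minor

The figures 5 3 indicate a triad in root position.
In root position the bass is the root, so the root is C#.
The chord tones are C#, E, G#, giving C# minor.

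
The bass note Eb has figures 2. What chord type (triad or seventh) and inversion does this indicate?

2 is shorthand for 6/4/2.
Intervals of 6/4/2 above the bass form a seventh chord; the bass is the seventh, so this is third inversion.

seventh chord, third inversion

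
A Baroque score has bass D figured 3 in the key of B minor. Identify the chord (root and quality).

The figures 3 indicate a triad in root position.
In root position the bass is the root, so the root is D.
The chord tones are D, F#, A, giving D major.

D major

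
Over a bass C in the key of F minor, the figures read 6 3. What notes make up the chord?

A third above C in this key is Eb.
A sixth above C in this key is Ab.
Together with the bass C, this spells Ab major in first inversion.

C, Eb, Ab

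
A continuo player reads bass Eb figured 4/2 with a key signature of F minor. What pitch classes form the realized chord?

The written figures 4/2 are shorthand for 6/4/2: the 6 is implied.
A second above Eb in this key is F.
A fourth above Eb in this key is Ab.
A sixth above Eb in this key is C.
Together with the bass Eb, this spells F minor seventh in third inversion.

Eb, F, Ab, C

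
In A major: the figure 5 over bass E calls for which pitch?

B

Counting 4 letter steps above E lands on B; in A major, that letter is B.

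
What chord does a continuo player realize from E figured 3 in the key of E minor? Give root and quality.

The figures 3 indicate a triad in root position.
In root position the bass is the root, so the root is E.
The chord tones are E, G, B, giving E minor.

E minor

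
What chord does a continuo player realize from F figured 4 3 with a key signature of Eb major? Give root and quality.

The figures 4 3 indicate a seventh chord in second inversion.
In second inversion the root lies a fourth above the bass: a fourth above F in Eb major is Bb.
The chord tones are F, Ab, Bb, D, giving Bb dominant seventh.

Bb dominant seventh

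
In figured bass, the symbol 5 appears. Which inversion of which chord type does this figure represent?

triad, root position

5 is shorthand for 5/3.
Intervals of 5/3 above the bass form a triad; the bass is the root, so this is root position.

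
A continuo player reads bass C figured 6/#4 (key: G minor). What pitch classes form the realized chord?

C, F#, A

A fourth above C in this key is F, raised to F# by the sharp.
A sixth above C in this key is A.
Together with the bass C, this spells F# diminished in second inversion.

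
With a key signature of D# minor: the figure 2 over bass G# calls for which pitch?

A#

Counting 1 letter step above G# lands on A; in D# minor, that letter is A#.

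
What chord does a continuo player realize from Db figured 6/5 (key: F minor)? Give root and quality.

The figures 6/5 indicate a seventh chord in first inversion.
In first inversion the root lies a sixth above the bass: a sixth above Db in F minor is Bb.
The chord tones are Db, F, Ab, Bb, giving Bb minor seventh.

Bb minor seventh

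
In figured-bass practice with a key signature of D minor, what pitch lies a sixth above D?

Counting 5 letter steps above D lands on B; in D minor, that letter is Bb.

Bb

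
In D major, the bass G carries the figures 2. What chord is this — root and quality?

A dominant seventh

The figures 2 indicate a seventh chord in third inversion.
In third inversion the root lies a second above the bass: a second above G in D major is A.
The chord tones are G, A, C#, E, giving A dominant seventh.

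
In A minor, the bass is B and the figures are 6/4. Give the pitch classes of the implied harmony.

A fourth above B in this key is E.
A sixth above B in this key is G.
Together with the bass B, this spells E minor in second inversion.

B, E, G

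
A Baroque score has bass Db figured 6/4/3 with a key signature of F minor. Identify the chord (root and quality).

G half-diminished seventh

The figures 6/4/3 indicate a seventh chord in second inversion.
In second inversion the root lies a fourth above the bass: a fourth above Db in F minor is G.
The chord tones are Db, F, G, Bb, giving G half-diminished seventh.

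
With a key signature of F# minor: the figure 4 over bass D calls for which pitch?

G#

Counting 3 letter steps above D lands on G; in F# minor, that letter is G#.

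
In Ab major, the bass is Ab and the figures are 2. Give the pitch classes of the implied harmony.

Ab, Bb, Db, F

The written figures 2 are shorthand for 6/4/2: the 6/4 are implied.
A second above Ab in this key is Bb.
A fourth above Ab in this key is Db.
A sixth above Ab in this key is F.
Together with the bass Ab, this spells Bb minor seventh in third inversion.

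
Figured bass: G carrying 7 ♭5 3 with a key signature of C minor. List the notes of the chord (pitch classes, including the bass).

A third above G in this key is Bb.
A fifth above G in this key is D, lowered to Db by the flat.
A seventh above G in this key is F.
Together with the bass G, this spells G half-diminished seventh in root position.

G, Bb, Db, F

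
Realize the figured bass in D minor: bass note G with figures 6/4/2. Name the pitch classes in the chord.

G, A, C, E

A second above G in this key is A.
A fourth above G in this key is C.
A sixth above G in this key is E.
Together with the bass G, this spells A minor seventh in third inversion.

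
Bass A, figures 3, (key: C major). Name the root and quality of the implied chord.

The figures 3 indicate a triad in root position.
In root position the bass is the root, so the root is A.
The chord tones are A, C, E, giving A minor.

A minor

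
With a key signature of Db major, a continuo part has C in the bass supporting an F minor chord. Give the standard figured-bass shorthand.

6/4

C is the fifth of F minor, so the chord is in second inversion.
A triad in second inversion is figured 6/4, conventionally abbreviated 6/4.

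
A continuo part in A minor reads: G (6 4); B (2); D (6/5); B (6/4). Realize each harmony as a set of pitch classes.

G, C, E | B, C, E, G | D, F, A, B | B, E, G

G (6/4): G, C, E.
B (6/4/2): B, C, E, G.
D (6/5/3): D, F, A, B.
B (6/4): B, E, G.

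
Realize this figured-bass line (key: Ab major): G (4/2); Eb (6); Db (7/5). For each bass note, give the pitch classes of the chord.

G (6/4/2): G, Ab, C, Eb.
Eb (6/3): Eb, G, C.
Db (7/5/3): Db, F, Ab, C.

G, Ab, C, Eb | Eb, G, C | Db, F, Ab, C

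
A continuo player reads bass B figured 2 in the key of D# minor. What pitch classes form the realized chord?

The written figures 2 are shorthand for 6/4/2: the 6/4 are implied.
A second above B in this key is C#.
A fourth above B in this key is E#.
A sixth above B in this key is G#.
Together with the bass B, this spells C# dominant seventh in third inversion.

B, C#, E#, G#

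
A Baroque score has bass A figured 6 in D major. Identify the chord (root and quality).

The figures 6 indicate a triad in first inversion.
In first inversion the root lies a sixth above the bass: a sixth above A in D major is F#.
The chord tones are A, C#, F#, giving F# minor.

F# minor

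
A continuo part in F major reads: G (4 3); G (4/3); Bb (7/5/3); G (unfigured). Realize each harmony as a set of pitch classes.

G, Bb, C, E | G, Bb, C, E | Bb, D, F, A | G, Bb, D

G (6/4/3): G, Bb, C, E.
G (6/4/3): G, Bb, C, E.
Bb (7/5/3): Bb, D, F, A.
G (5/3): G, Bb, D.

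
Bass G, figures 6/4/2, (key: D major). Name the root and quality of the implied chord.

The figures 6/4/2 indicate a seventh chord in third inversion.
In third inversion the root lies a second above the bass: a second above G in D major is A.
The chord tones are G, A, C#, E, giving A dominant seventh.

A dominant seventh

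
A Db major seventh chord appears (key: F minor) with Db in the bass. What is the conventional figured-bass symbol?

7

Db is the root of Db major seventh, so the chord is in root position.
A seventh chord in root position is figured 7/5/3, conventionally abbreviated 7.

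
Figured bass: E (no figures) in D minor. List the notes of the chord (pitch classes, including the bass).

An unfigured bass implies 5/3.
A third above E in this key is G.
A fifth above E in this key is Bb.
Together with the bass E, this spells E diminished in root position.

E, G, Bb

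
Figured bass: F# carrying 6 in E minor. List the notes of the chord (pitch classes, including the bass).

F#, A, D

The written figures 6 are shorthand for 6/3: the 3 is implied.
A third above F# in this key is A.
A sixth above F# in this key is D.
Together with the bass F#, this spells D major in first inversion.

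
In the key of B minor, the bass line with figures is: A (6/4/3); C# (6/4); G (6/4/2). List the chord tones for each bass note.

A, C#, D, F# | C#, F#, A | G, A, C#, E

A (6/4/3): A, C#, D, F#.
C# (6/4): C#, F#, A.
G (6/4/2): G, A, C#, E.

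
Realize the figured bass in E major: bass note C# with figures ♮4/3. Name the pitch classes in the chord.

The written figures ♮4/3 are shorthand for 6/4/3: the 6 is implied.
A third above C# in this key is E.
A fourth above C# in this key is F#, made natural (F) by the ♮ figure.
A sixth above C# in this key is A.
Together with the bass C#, this spells F augmented major seventh in second inversion.

C#, E, F, A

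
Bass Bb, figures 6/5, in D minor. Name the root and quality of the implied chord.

G minor seventh

The figures 6/5 indicate a seventh chord in first inversion.
In first inversion the root lies a sixth above the bass: a sixth above Bb in D minor is G.
The chord tones are Bb, D, F, G, giving G minor seventh.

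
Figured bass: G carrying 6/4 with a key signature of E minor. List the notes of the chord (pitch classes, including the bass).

G, C, E

A fourth above G in this key is C.
A sixth above G in this key is E.
Together with the bass G, this spells C major in second inversion.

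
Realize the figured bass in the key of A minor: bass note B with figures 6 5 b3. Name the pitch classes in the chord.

A third above B in this key is D, lowered to Db by the flat.
A fifth above B in this key is F.
A sixth above B in this key is G.

B, Db, F, G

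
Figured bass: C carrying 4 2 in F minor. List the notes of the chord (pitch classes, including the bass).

The written figures 4 2 are shorthand for 6/4/2: the 6 is implied.
A second above C in this key is Db.
A fourth above C in this key is F.
A sixth above C in this key is Ab.
Together with the bass C, this spells Db major seventh in third inversion.

C, Db, F, Ab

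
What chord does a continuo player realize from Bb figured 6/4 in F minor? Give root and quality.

The figures 6/4 indicate a triad in second inversion.
In second inversion the root lies a fourth above the bass: a fourth above Bb in F minor is Eb.
The chord tones are Bb, Eb, G, giving Eb major.

Eb major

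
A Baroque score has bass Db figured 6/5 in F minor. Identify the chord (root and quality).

The figures 6/5 indicate a seventh chord in first inversion.
In first inversion the root lies a sixth above the bass: a sixth above Db in F minor is Bb.
The chord tones are Db, F, Ab, Bb, giving Bb minor seventh.

Bb minor seventh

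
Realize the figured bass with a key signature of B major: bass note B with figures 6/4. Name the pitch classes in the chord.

A fourth above B in this key is E.
A sixth above B in this key is G#.
Together with the bass B, this spells E major in second inversion.

B, E, G#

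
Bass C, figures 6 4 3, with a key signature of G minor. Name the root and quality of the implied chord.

F dominant seventh

The figures 6 4 3 indicate a seventh chord in second inversion.
In second inversion the root lies a fourth above the bass: a fourth above C in G minor is F.
The chord tones are C, Eb, F, A, giving F dominant seventh.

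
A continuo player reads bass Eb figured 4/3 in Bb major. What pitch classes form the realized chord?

Eb, G, A, C

The written figures 4/3 are shorthand for 6/4/3: the 6 is implied.
A third above Eb in this key is G.
A fourth above Eb in this key is A.
A sixth above Eb in this key is C.
Together with the bass Eb, this spells A half-diminished seventh in second inversion.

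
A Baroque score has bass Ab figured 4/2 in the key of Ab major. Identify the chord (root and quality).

Bb minor seventh

The figures 4/2 indicate a seventh chord in third inversion.
In third inversion the root lies a second above the bass: a second above Ab in Ab major is Bb.
The chord tones are Ab, Bb, Db, F, giving Bb minor seventh.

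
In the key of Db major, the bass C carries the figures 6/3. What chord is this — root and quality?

Ab major

The figures 6/3 indicate a triad in first inversion.
In first inversion the root lies a sixth above the bass: a sixth above C in Db major is Ab.
The chord tones are C, Eb, Ab, giving Ab major.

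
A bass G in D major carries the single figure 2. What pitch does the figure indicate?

A

Counting 1 letter step above G lands on A; in D major, that letter is A.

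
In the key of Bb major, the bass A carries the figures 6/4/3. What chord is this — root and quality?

D minor seventh

The figures 6/4/3 indicate a seventh chord in second inversion.
In second inversion the root lies a fourth above the bass: a fourth above A in Bb major is D.
The chord tones are A, C, D, F, giving D minor seventh.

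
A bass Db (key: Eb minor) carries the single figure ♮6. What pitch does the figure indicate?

B

Counting 5 letter steps above Db lands on B; in Eb minor, that letter is Bb.
The ♮6 figure makes it natural, giving B.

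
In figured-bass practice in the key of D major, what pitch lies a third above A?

Counting 2 letter steps above A lands on C; in D major, that letter is C#.

C#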